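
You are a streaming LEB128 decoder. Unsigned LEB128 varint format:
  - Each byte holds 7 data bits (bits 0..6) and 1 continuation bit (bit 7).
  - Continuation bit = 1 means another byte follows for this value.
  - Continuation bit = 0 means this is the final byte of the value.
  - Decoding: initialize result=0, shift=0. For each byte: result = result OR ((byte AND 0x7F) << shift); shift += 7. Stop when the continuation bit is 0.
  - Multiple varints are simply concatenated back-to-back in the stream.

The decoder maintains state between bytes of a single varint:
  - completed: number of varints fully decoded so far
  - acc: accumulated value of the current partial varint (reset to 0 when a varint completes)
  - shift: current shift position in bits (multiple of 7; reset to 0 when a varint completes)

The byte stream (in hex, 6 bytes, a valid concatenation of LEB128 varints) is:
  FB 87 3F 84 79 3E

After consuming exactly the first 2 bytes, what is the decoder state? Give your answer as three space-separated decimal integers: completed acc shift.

byte[0]=0xFB cont=1 payload=0x7B: acc |= 123<<0 -> completed=0 acc=123 shift=7
byte[1]=0x87 cont=1 payload=0x07: acc |= 7<<7 -> completed=0 acc=1019 shift=14

Answer: 0 1019 14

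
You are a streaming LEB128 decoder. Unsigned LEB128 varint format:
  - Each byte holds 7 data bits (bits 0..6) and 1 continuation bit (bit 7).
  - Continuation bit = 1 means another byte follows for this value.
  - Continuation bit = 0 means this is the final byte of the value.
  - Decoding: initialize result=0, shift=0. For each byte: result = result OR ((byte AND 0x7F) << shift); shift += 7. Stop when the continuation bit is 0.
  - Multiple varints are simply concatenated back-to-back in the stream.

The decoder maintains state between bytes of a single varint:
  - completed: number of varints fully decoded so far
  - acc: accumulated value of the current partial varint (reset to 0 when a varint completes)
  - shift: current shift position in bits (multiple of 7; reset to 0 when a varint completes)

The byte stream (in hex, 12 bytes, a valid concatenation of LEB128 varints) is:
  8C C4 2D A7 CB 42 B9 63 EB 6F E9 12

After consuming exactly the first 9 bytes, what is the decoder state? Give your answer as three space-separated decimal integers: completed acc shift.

byte[0]=0x8C cont=1 payload=0x0C: acc |= 12<<0 -> completed=0 acc=12 shift=7
byte[1]=0xC4 cont=1 payload=0x44: acc |= 68<<7 -> completed=0 acc=8716 shift=14
byte[2]=0x2D cont=0 payload=0x2D: varint #1 complete (value=745996); reset -> completed=1 acc=0 shift=0
byte[3]=0xA7 cont=1 payload=0x27: acc |= 39<<0 -> completed=1 acc=39 shift=7
byte[4]=0xCB cont=1 payload=0x4B: acc |= 75<<7 -> completed=1 acc=9639 shift=14
byte[5]=0x42 cont=0 payload=0x42: varint #2 complete (value=1090983); reset -> completed=2 acc=0 shift=0
byte[6]=0xB9 cont=1 payload=0x39: acc |= 57<<0 -> completed=2 acc=57 shift=7
byte[7]=0x63 cont=0 payload=0x63: varint #3 complete (value=12729); reset -> completed=3 acc=0 shift=0
byte[8]=0xEB cont=1 payload=0x6B: acc |= 107<<0 -> completed=3 acc=107 shift=7

Answer: 3 107 7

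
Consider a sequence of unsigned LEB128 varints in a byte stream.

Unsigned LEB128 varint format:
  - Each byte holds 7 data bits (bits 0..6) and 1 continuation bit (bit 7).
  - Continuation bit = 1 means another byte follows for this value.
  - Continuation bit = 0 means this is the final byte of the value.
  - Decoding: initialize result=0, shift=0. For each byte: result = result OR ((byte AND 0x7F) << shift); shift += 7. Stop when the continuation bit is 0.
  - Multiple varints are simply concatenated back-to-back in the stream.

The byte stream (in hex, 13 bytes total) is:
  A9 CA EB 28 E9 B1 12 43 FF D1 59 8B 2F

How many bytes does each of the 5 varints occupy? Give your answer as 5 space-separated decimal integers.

  byte[0]=0xA9 cont=1 payload=0x29=41: acc |= 41<<0 -> acc=41 shift=7
  byte[1]=0xCA cont=1 payload=0x4A=74: acc |= 74<<7 -> acc=9513 shift=14
  byte[2]=0xEB cont=1 payload=0x6B=107: acc |= 107<<14 -> acc=1762601 shift=21
  byte[3]=0x28 cont=0 payload=0x28=40: acc |= 40<<21 -> acc=85648681 shift=28 [end]
Varint 1: bytes[0:4] = A9 CA EB 28 -> value 85648681 (4 byte(s))
  byte[4]=0xE9 cont=1 payload=0x69=105: acc |= 105<<0 -> acc=105 shift=7
  byte[5]=0xB1 cont=1 payload=0x31=49: acc |= 49<<7 -> acc=6377 shift=14
  byte[6]=0x12 cont=0 payload=0x12=18: acc |= 18<<14 -> acc=301289 shift=21 [end]
Varint 2: bytes[4:7] = E9 B1 12 -> value 301289 (3 byte(s))
  byte[7]=0x43 cont=0 payload=0x43=67: acc |= 67<<0 -> acc=67 shift=7 [end]
Varint 3: bytes[7:8] = 43 -> value 67 (1 byte(s))
  byte[8]=0xFF cont=1 payload=0x7F=127: acc |= 127<<0 -> acc=127 shift=7
  byte[9]=0xD1 cont=1 payload=0x51=81: acc |= 81<<7 -> acc=10495 shift=14
  byte[10]=0x59 cont=0 payload=0x59=89: acc |= 89<<14 -> acc=1468671 shift=21 [end]
Varint 4: bytes[8:11] = FF D1 59 -> value 1468671 (3 byte(s))
  byte[11]=0x8B cont=1 payload=0x0B=11: acc |= 11<<0 -> acc=11 shift=7
  byte[12]=0x2F cont=0 payload=0x2F=47: acc |= 47<<7 -> acc=6027 shift=14 [end]
Varint 5: bytes[11:13] = 8B 2F -> value 6027 (2 byte(s))

Answer: 4 3 1 3 2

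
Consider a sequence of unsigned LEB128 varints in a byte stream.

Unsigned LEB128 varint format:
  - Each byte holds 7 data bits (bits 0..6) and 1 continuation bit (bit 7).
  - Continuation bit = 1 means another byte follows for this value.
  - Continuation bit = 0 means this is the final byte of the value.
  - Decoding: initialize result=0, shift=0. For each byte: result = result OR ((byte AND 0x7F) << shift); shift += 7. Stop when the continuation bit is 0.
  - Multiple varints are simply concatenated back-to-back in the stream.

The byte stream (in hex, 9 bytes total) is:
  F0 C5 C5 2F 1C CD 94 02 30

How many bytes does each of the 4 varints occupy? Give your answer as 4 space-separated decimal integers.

  byte[0]=0xF0 cont=1 payload=0x70=112: acc |= 112<<0 -> acc=112 shift=7
  byte[1]=0xC5 cont=1 payload=0x45=69: acc |= 69<<7 -> acc=8944 shift=14
  byte[2]=0xC5 cont=1 payload=0x45=69: acc |= 69<<14 -> acc=1139440 shift=21
  byte[3]=0x2F cont=0 payload=0x2F=47: acc |= 47<<21 -> acc=99705584 shift=28 [end]
Varint 1: bytes[0:4] = F0 C5 C5 2F -> value 99705584 (4 byte(s))
  byte[4]=0x1C cont=0 payload=0x1C=28: acc |= 28<<0 -> acc=28 shift=7 [end]
Varint 2: bytes[4:5] = 1C -> value 28 (1 byte(s))
  byte[5]=0xCD cont=1 payload=0x4D=77: acc |= 77<<0 -> acc=77 shift=7
  byte[6]=0x94 cont=1 payload=0x14=20: acc |= 20<<7 -> acc=2637 shift=14
  byte[7]=0x02 cont=0 payload=0x02=2: acc |= 2<<14 -> acc=35405 shift=21 [end]
Varint 3: bytes[5:8] = CD 94 02 -> value 35405 (3 byte(s))
  byte[8]=0x30 cont=0 payload=0x30=48: acc |= 48<<0 -> acc=48 shift=7 [end]
Varint 4: bytes[8:9] = 30 -> value 48 (1 byte(s))

Answer: 4 1 3 1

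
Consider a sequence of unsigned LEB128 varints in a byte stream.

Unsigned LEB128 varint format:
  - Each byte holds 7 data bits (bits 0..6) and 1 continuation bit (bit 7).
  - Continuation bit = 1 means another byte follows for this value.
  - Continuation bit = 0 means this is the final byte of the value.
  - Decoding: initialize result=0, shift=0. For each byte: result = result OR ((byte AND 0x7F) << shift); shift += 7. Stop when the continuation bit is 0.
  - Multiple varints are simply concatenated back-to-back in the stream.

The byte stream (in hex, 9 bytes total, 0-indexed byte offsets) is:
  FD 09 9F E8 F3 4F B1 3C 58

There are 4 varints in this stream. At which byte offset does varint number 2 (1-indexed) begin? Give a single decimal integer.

Answer: 2

Derivation:
  byte[0]=0xFD cont=1 payload=0x7D=125: acc |= 125<<0 -> acc=125 shift=7
  byte[1]=0x09 cont=0 payload=0x09=9: acc |= 9<<7 -> acc=1277 shift=14 [end]
Varint 1: bytes[0:2] = FD 09 -> value 1277 (2 byte(s))
  byte[2]=0x9F cont=1 payload=0x1F=31: acc |= 31<<0 -> acc=31 shift=7
  byte[3]=0xE8 cont=1 payload=0x68=104: acc |= 104<<7 -> acc=13343 shift=14
  byte[4]=0xF3 cont=1 payload=0x73=115: acc |= 115<<14 -> acc=1897503 shift=21
  byte[5]=0x4F cont=0 payload=0x4F=79: acc |= 79<<21 -> acc=167572511 shift=28 [end]
Varint 2: bytes[2:6] = 9F E8 F3 4F -> value 167572511 (4 byte(s))
  byte[6]=0xB1 cont=1 payload=0x31=49: acc |= 49<<0 -> acc=49 shift=7
  byte[7]=0x3C cont=0 payload=0x3C=60: acc |= 60<<7 -> acc=7729 shift=14 [end]
Varint 3: bytes[6:8] = B1 3C -> value 7729 (2 byte(s))
  byte[8]=0x58 cont=0 payload=0x58=88: acc |= 88<<0 -> acc=88 shift=7 [end]
Varint 4: bytes[8:9] = 58 -> value 88 (1 byte(s))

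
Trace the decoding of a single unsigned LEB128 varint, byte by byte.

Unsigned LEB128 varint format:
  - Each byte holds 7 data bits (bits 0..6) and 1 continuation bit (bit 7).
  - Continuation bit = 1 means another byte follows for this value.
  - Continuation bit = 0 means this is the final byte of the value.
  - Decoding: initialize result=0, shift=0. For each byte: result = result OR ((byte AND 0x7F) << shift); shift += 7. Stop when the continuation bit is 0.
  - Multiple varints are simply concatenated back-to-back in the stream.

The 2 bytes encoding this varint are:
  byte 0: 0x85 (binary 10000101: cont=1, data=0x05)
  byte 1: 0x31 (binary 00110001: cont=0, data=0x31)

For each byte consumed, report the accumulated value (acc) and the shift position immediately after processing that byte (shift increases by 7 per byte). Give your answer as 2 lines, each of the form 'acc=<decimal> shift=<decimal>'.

Answer: acc=5 shift=7
acc=6277 shift=14

Derivation:
byte 0=0x85: payload=0x05=5, contrib = 5<<0 = 5; acc -> 5, shift -> 7
byte 1=0x31: payload=0x31=49, contrib = 49<<7 = 6272; acc -> 6277, shift -> 14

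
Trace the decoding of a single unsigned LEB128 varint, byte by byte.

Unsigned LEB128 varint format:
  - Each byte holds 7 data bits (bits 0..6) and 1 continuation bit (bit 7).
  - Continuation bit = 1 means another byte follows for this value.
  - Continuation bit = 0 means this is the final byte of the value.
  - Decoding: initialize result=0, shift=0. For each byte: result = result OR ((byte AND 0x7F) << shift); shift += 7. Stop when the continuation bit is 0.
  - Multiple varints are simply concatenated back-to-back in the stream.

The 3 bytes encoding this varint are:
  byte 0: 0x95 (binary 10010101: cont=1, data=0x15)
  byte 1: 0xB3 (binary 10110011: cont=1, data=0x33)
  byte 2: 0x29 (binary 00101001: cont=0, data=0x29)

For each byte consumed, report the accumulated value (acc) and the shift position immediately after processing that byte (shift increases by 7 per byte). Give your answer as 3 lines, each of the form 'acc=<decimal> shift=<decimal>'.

Answer: acc=21 shift=7
acc=6549 shift=14
acc=678293 shift=21

Derivation:
byte 0=0x95: payload=0x15=21, contrib = 21<<0 = 21; acc -> 21, shift -> 7
byte 1=0xB3: payload=0x33=51, contrib = 51<<7 = 6528; acc -> 6549, shift -> 14
byte 2=0x29: payload=0x29=41, contrib = 41<<14 = 671744; acc -> 678293, shift -> 21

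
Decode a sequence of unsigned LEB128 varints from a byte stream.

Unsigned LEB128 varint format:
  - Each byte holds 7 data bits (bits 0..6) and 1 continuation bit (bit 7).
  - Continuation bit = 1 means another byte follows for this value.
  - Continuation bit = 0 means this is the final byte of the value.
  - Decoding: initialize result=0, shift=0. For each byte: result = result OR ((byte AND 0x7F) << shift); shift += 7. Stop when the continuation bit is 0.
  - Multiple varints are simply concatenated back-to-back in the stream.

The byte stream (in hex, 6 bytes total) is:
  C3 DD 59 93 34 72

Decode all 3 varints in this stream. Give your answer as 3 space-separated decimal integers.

Answer: 1470147 6675 114

Derivation:
  byte[0]=0xC3 cont=1 payload=0x43=67: acc |= 67<<0 -> acc=67 shift=7
  byte[1]=0xDD cont=1 payload=0x5D=93: acc |= 93<<7 -> acc=11971 shift=14
  byte[2]=0x59 cont=0 payload=0x59=89: acc |= 89<<14 -> acc=1470147 shift=21 [end]
Varint 1: bytes[0:3] = C3 DD 59 -> value 1470147 (3 byte(s))
  byte[3]=0x93 cont=1 payload=0x13=19: acc |= 19<<0 -> acc=19 shift=7
  byte[4]=0x34 cont=0 payload=0x34=52: acc |= 52<<7 -> acc=6675 shift=14 [end]
Varint 2: bytes[3:5] = 93 34 -> value 6675 (2 byte(s))
  byte[5]=0x72 cont=0 payload=0x72=114: acc |= 114<<0 -> acc=114 shift=7 [end]
Varint 3: bytes[5:6] = 72 -> value 114 (1 byte(s))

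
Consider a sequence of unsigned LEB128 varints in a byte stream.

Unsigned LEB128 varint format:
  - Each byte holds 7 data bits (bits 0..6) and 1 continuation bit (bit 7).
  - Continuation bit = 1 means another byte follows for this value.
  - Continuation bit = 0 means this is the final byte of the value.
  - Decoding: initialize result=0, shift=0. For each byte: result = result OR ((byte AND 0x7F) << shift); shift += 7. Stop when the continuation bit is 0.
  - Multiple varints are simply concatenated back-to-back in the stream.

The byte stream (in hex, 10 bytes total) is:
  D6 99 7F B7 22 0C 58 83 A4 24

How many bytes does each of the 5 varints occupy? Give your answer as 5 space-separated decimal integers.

  byte[0]=0xD6 cont=1 payload=0x56=86: acc |= 86<<0 -> acc=86 shift=7
  byte[1]=0x99 cont=1 payload=0x19=25: acc |= 25<<7 -> acc=3286 shift=14
  byte[2]=0x7F cont=0 payload=0x7F=127: acc |= 127<<14 -> acc=2084054 shift=21 [end]
Varint 1: bytes[0:3] = D6 99 7F -> value 2084054 (3 byte(s))
  byte[3]=0xB7 cont=1 payload=0x37=55: acc |= 55<<0 -> acc=55 shift=7
  byte[4]=0x22 cont=0 payload=0x22=34: acc |= 34<<7 -> acc=4407 shift=14 [end]
Varint 2: bytes[3:5] = B7 22 -> value 4407 (2 byte(s))
  byte[5]=0x0C cont=0 payload=0x0C=12: acc |= 12<<0 -> acc=12 shift=7 [end]
Varint 3: bytes[5:6] = 0C -> value 12 (1 byte(s))
  byte[6]=0x58 cont=0 payload=0x58=88: acc |= 88<<0 -> acc=88 shift=7 [end]
Varint 4: bytes[6:7] = 58 -> value 88 (1 byte(s))
  byte[7]=0x83 cont=1 payload=0x03=3: acc |= 3<<0 -> acc=3 shift=7
  byte[8]=0xA4 cont=1 payload=0x24=36: acc |= 36<<7 -> acc=4611 shift=14
  byte[9]=0x24 cont=0 payload=0x24=36: acc |= 36<<14 -> acc=594435 shift=21 [end]
Varint 5: bytes[7:10] = 83 A4 24 -> value 594435 (3 byte(s))

Answer: 3 2 1 1 3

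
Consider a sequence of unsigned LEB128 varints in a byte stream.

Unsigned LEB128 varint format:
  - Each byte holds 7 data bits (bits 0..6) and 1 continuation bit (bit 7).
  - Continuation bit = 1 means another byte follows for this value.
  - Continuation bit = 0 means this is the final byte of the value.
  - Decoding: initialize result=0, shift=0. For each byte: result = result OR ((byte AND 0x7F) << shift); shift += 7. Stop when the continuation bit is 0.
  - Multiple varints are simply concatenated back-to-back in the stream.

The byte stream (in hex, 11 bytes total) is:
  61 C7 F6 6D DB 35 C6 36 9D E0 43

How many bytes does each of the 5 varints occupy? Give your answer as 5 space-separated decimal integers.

  byte[0]=0x61 cont=0 payload=0x61=97: acc |= 97<<0 -> acc=97 shift=7 [end]
Varint 1: bytes[0:1] = 61 -> value 97 (1 byte(s))
  byte[1]=0xC7 cont=1 payload=0x47=71: acc |= 71<<0 -> acc=71 shift=7
  byte[2]=0xF6 cont=1 payload=0x76=118: acc |= 118<<7 -> acc=15175 shift=14
  byte[3]=0x6D cont=0 payload=0x6D=109: acc |= 109<<14 -> acc=1801031 shift=21 [end]
Varint 2: bytes[1:4] = C7 F6 6D -> value 1801031 (3 byte(s))
  byte[4]=0xDB cont=1 payload=0x5B=91: acc |= 91<<0 -> acc=91 shift=7
  byte[5]=0x35 cont=0 payload=0x35=53: acc |= 53<<7 -> acc=6875 shift=14 [end]
Varint 3: bytes[4:6] = DB 35 -> value 6875 (2 byte(s))
  byte[6]=0xC6 cont=1 payload=0x46=70: acc |= 70<<0 -> acc=70 shift=7
  byte[7]=0x36 cont=0 payload=0x36=54: acc |= 54<<7 -> acc=6982 shift=14 [end]
Varint 4: bytes[6:8] = C6 36 -> value 6982 (2 byte(s))
  byte[8]=0x9D cont=1 payload=0x1D=29: acc |= 29<<0 -> acc=29 shift=7
  byte[9]=0xE0 cont=1 payload=0x60=96: acc |= 96<<7 -> acc=12317 shift=14
  byte[10]=0x43 cont=0 payload=0x43=67: acc |= 67<<14 -> acc=1110045 shift=21 [end]
Varint 5: bytes[8:11] = 9D E0 43 -> value 1110045 (3 byte(s))

Answer: 1 3 2 2 3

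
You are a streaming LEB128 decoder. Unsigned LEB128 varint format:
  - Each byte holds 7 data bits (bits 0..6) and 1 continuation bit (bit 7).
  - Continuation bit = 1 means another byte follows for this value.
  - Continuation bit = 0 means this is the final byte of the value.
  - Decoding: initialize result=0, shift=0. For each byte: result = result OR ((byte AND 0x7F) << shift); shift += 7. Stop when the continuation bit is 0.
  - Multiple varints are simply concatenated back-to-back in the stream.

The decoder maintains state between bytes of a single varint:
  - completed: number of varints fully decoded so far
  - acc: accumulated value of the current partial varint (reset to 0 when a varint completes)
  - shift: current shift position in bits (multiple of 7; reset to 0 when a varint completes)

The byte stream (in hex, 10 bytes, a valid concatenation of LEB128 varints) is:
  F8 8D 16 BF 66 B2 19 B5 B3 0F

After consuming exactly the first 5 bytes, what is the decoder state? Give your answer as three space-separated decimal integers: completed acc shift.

byte[0]=0xF8 cont=1 payload=0x78: acc |= 120<<0 -> completed=0 acc=120 shift=7
byte[1]=0x8D cont=1 payload=0x0D: acc |= 13<<7 -> completed=0 acc=1784 shift=14
byte[2]=0x16 cont=0 payload=0x16: varint #1 complete (value=362232); reset -> completed=1 acc=0 shift=0
byte[3]=0xBF cont=1 payload=0x3F: acc |= 63<<0 -> completed=1 acc=63 shift=7
byte[4]=0x66 cont=0 payload=0x66: varint #2 complete (value=13119); reset -> completed=2 acc=0 shift=0

Answer: 2 0 0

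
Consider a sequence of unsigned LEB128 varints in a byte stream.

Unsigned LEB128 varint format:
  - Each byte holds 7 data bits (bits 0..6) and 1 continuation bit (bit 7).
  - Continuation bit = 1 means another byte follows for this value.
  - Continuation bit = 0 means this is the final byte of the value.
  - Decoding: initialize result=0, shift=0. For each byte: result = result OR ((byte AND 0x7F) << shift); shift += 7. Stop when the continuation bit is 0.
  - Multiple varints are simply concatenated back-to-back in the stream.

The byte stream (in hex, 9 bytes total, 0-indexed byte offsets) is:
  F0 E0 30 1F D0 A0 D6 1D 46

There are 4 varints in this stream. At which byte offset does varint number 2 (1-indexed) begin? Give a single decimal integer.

  byte[0]=0xF0 cont=1 payload=0x70=112: acc |= 112<<0 -> acc=112 shift=7
  byte[1]=0xE0 cont=1 payload=0x60=96: acc |= 96<<7 -> acc=12400 shift=14
  byte[2]=0x30 cont=0 payload=0x30=48: acc |= 48<<14 -> acc=798832 shift=21 [end]
Varint 1: bytes[0:3] = F0 E0 30 -> value 798832 (3 byte(s))
  byte[3]=0x1F cont=0 payload=0x1F=31: acc |= 31<<0 -> acc=31 shift=7 [end]
Varint 2: bytes[3:4] = 1F -> value 31 (1 byte(s))
  byte[4]=0xD0 cont=1 payload=0x50=80: acc |= 80<<0 -> acc=80 shift=7
  byte[5]=0xA0 cont=1 payload=0x20=32: acc |= 32<<7 -> acc=4176 shift=14
  byte[6]=0xD6 cont=1 payload=0x56=86: acc |= 86<<14 -> acc=1413200 shift=21
  byte[7]=0x1D cont=0 payload=0x1D=29: acc |= 29<<21 -> acc=62230608 shift=28 [end]
Varint 3: bytes[4:8] = D0 A0 D6 1D -> value 62230608 (4 byte(s))
  byte[8]=0x46 cont=0 payload=0x46=70: acc |= 70<<0 -> acc=70 shift=7 [end]
Varint 4: bytes[8:9] = 46 -> value 70 (1 byte(s))

Answer: 3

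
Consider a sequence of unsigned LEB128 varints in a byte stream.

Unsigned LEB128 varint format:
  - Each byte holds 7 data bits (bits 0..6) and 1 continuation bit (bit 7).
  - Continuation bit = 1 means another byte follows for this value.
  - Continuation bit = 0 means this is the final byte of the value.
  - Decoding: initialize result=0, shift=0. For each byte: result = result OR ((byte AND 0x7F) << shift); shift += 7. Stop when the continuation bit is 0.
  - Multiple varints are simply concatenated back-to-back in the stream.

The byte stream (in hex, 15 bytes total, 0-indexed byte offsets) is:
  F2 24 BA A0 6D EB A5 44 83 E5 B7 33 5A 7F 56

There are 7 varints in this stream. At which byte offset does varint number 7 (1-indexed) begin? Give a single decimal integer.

  byte[0]=0xF2 cont=1 payload=0x72=114: acc |= 114<<0 -> acc=114 shift=7
  byte[1]=0x24 cont=0 payload=0x24=36: acc |= 36<<7 -> acc=4722 shift=14 [end]
Varint 1: bytes[0:2] = F2 24 -> value 4722 (2 byte(s))
  byte[2]=0xBA cont=1 payload=0x3A=58: acc |= 58<<0 -> acc=58 shift=7
  byte[3]=0xA0 cont=1 payload=0x20=32: acc |= 32<<7 -> acc=4154 shift=14
  byte[4]=0x6D cont=0 payload=0x6D=109: acc |= 109<<14 -> acc=1790010 shift=21 [end]
Varint 2: bytes[2:5] = BA A0 6D -> value 1790010 (3 byte(s))
  byte[5]=0xEB cont=1 payload=0x6B=107: acc |= 107<<0 -> acc=107 shift=7
  byte[6]=0xA5 cont=1 payload=0x25=37: acc |= 37<<7 -> acc=4843 shift=14
  byte[7]=0x44 cont=0 payload=0x44=68: acc |= 68<<14 -> acc=1118955 shift=21 [end]
Varint 3: bytes[5:8] = EB A5 44 -> value 1118955 (3 byte(s))
  byte[8]=0x83 cont=1 payload=0x03=3: acc |= 3<<0 -> acc=3 shift=7
  byte[9]=0xE5 cont=1 payload=0x65=101: acc |= 101<<7 -> acc=12931 shift=14
  byte[10]=0xB7 cont=1 payload=0x37=55: acc |= 55<<14 -> acc=914051 shift=21
  byte[11]=0x33 cont=0 payload=0x33=51: acc |= 51<<21 -> acc=107868803 shift=28 [end]
Varint 4: bytes[8:12] = 83 E5 B7 33 -> value 107868803 (4 byte(s))
  byte[12]=0x5A cont=0 payload=0x5A=90: acc |= 90<<0 -> acc=90 shift=7 [end]
Varint 5: bytes[12:13] = 5A -> value 90 (1 byte(s))
  byte[13]=0x7F cont=0 payload=0x7F=127: acc |= 127<<0 -> acc=127 shift=7 [end]
Varint 6: bytes[13:14] = 7F -> value 127 (1 byte(s))
  byte[14]=0x56 cont=0 payload=0x56=86: acc |= 86<<0 -> acc=86 shift=7 [end]
Varint 7: bytes[14:15] = 56 -> value 86 (1 byte(s))

Answer: 14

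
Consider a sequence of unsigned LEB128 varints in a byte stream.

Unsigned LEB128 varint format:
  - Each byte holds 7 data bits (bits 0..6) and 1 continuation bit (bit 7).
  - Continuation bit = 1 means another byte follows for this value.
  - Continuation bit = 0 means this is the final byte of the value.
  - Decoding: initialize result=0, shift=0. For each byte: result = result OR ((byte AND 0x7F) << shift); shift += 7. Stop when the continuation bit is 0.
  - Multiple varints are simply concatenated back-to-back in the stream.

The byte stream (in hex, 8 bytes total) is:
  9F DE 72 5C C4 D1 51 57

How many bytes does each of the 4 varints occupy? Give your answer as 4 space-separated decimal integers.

Answer: 3 1 3 1

Derivation:
  byte[0]=0x9F cont=1 payload=0x1F=31: acc |= 31<<0 -> acc=31 shift=7
  byte[1]=0xDE cont=1 payload=0x5E=94: acc |= 94<<7 -> acc=12063 shift=14
  byte[2]=0x72 cont=0 payload=0x72=114: acc |= 114<<14 -> acc=1879839 shift=21 [end]
Varint 1: bytes[0:3] = 9F DE 72 -> value 1879839 (3 byte(s))
  byte[3]=0x5C cont=0 payload=0x5C=92: acc |= 92<<0 -> acc=92 shift=7 [end]
Varint 2: bytes[3:4] = 5C -> value 92 (1 byte(s))
  byte[4]=0xC4 cont=1 payload=0x44=68: acc |= 68<<0 -> acc=68 shift=7
  byte[5]=0xD1 cont=1 payload=0x51=81: acc |= 81<<7 -> acc=10436 shift=14
  byte[6]=0x51 cont=0 payload=0x51=81: acc |= 81<<14 -> acc=1337540 shift=21 [end]
Varint 3: bytes[4:7] = C4 D1 51 -> value 1337540 (3 byte(s))
  byte[7]=0x57 cont=0 payload=0x57=87: acc |= 87<<0 -> acc=87 shift=7 [end]
Varint 4: bytes[7:8] = 57 -> value 87 (1 byte(s))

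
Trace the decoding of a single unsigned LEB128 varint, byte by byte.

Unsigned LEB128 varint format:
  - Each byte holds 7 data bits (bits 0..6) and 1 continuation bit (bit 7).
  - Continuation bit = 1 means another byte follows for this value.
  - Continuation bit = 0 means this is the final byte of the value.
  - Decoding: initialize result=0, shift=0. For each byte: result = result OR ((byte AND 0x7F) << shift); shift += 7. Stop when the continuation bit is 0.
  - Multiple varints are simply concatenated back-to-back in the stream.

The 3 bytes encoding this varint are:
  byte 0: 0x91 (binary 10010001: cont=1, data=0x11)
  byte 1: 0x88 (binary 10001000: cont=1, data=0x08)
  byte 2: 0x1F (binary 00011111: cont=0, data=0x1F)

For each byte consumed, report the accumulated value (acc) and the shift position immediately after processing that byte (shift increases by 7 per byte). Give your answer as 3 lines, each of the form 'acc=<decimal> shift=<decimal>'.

Answer: acc=17 shift=7
acc=1041 shift=14
acc=508945 shift=21

Derivation:
byte 0=0x91: payload=0x11=17, contrib = 17<<0 = 17; acc -> 17, shift -> 7
byte 1=0x88: payload=0x08=8, contrib = 8<<7 = 1024; acc -> 1041, shift -> 14
byte 2=0x1F: payload=0x1F=31, contrib = 31<<14 = 507904; acc -> 508945, shift -> 21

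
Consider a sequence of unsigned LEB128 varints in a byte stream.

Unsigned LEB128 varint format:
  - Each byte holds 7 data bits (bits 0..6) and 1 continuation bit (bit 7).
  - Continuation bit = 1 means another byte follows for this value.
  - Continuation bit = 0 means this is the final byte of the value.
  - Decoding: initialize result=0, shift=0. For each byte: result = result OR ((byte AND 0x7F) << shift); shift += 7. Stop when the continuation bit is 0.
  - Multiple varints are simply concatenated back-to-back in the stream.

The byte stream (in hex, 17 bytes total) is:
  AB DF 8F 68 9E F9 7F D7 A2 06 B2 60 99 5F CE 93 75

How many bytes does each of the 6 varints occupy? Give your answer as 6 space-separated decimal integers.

Answer: 4 3 3 2 2 3

Derivation:
  byte[0]=0xAB cont=1 payload=0x2B=43: acc |= 43<<0 -> acc=43 shift=7
  byte[1]=0xDF cont=1 payload=0x5F=95: acc |= 95<<7 -> acc=12203 shift=14
  byte[2]=0x8F cont=1 payload=0x0F=15: acc |= 15<<14 -> acc=257963 shift=21
  byte[3]=0x68 cont=0 payload=0x68=104: acc |= 104<<21 -> acc=218361771 shift=28 [end]
Varint 1: bytes[0:4] = AB DF 8F 68 -> value 218361771 (4 byte(s))
  byte[4]=0x9E cont=1 payload=0x1E=30: acc |= 30<<0 -> acc=30 shift=7
  byte[5]=0xF9 cont=1 payload=0x79=121: acc |= 121<<7 -> acc=15518 shift=14
  byte[6]=0x7F cont=0 payload=0x7F=127: acc |= 127<<14 -> acc=2096286 shift=21 [end]
Varint 2: bytes[4:7] = 9E F9 7F -> value 2096286 (3 byte(s))
  byte[7]=0xD7 cont=1 payload=0x57=87: acc |= 87<<0 -> acc=87 shift=7
  byte[8]=0xA2 cont=1 payload=0x22=34: acc |= 34<<7 -> acc=4439 shift=14
  byte[9]=0x06 cont=0 payload=0x06=6: acc |= 6<<14 -> acc=102743 shift=21 [end]
Varint 3: bytes[7:10] = D7 A2 06 -> value 102743 (3 byte(s))
  byte[10]=0xB2 cont=1 payload=0x32=50: acc |= 50<<0 -> acc=50 shift=7
  byte[11]=0x60 cont=0 payload=0x60=96: acc |= 96<<7 -> acc=12338 shift=14 [end]
Varint 4: bytes[10:12] = B2 60 -> value 12338 (2 byte(s))
  byte[12]=0x99 cont=1 payload=0x19=25: acc |= 25<<0 -> acc=25 shift=7
  byte[13]=0x5F cont=0 payload=0x5F=95: acc |= 95<<7 -> acc=12185 shift=14 [end]
Varint 5: bytes[12:14] = 99 5F -> value 12185 (2 byte(s))
  byte[14]=0xCE cont=1 payload=0x4E=78: acc |= 78<<0 -> acc=78 shift=7
  byte[15]=0x93 cont=1 payload=0x13=19: acc |= 19<<7 -> acc=2510 shift=14
  byte[16]=0x75 cont=0 payload=0x75=117: acc |= 117<<14 -> acc=1919438 shift=21 [end]
Varint 6: bytes[14:17] = CE 93 75 -> value 1919438 (3 byte(s))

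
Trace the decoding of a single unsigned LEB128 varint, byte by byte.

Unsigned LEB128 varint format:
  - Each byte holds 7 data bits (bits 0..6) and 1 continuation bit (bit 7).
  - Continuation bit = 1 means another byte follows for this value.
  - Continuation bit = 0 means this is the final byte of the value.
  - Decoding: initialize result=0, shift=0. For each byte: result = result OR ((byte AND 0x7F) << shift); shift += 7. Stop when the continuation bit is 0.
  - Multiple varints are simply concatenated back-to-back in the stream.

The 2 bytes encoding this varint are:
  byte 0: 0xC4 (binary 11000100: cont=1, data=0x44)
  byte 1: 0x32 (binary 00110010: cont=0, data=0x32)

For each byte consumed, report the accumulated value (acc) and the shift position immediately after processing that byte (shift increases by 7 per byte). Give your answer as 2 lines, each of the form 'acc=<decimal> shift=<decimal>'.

byte 0=0xC4: payload=0x44=68, contrib = 68<<0 = 68; acc -> 68, shift -> 7
byte 1=0x32: payload=0x32=50, contrib = 50<<7 = 6400; acc -> 6468, shift -> 14

Answer: acc=68 shift=7
acc=6468 shift=14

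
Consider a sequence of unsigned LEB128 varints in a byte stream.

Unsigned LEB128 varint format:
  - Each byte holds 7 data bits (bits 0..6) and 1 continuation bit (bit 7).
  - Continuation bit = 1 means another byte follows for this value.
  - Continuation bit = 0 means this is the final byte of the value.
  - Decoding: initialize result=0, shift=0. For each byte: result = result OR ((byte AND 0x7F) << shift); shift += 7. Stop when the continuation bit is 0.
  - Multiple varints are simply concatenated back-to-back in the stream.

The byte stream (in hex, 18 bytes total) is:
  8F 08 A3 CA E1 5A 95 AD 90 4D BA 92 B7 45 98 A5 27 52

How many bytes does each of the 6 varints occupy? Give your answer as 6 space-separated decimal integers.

  byte[0]=0x8F cont=1 payload=0x0F=15: acc |= 15<<0 -> acc=15 shift=7
  byte[1]=0x08 cont=0 payload=0x08=8: acc |= 8<<7 -> acc=1039 shift=14 [end]
Varint 1: bytes[0:2] = 8F 08 -> value 1039 (2 byte(s))
  byte[2]=0xA3 cont=1 payload=0x23=35: acc |= 35<<0 -> acc=35 shift=7
  byte[3]=0xCA cont=1 payload=0x4A=74: acc |= 74<<7 -> acc=9507 shift=14
  byte[4]=0xE1 cont=1 payload=0x61=97: acc |= 97<<14 -> acc=1598755 shift=21
  byte[5]=0x5A cont=0 payload=0x5A=90: acc |= 90<<21 -> acc=190342435 shift=28 [end]
Varint 2: bytes[2:6] = A3 CA E1 5A -> value 190342435 (4 byte(s))
  byte[6]=0x95 cont=1 payload=0x15=21: acc |= 21<<0 -> acc=21 shift=7
  byte[7]=0xAD cont=1 payload=0x2D=45: acc |= 45<<7 -> acc=5781 shift=14
  byte[8]=0x90 cont=1 payload=0x10=16: acc |= 16<<14 -> acc=267925 shift=21
  byte[9]=0x4D cont=0 payload=0x4D=77: acc |= 77<<21 -> acc=161748629 shift=28 [end]
Varint 3: bytes[6:10] = 95 AD 90 4D -> value 161748629 (4 byte(s))
  byte[10]=0xBA cont=1 payload=0x3A=58: acc |= 58<<0 -> acc=58 shift=7
  byte[11]=0x92 cont=1 payload=0x12=18: acc |= 18<<7 -> acc=2362 shift=14
  byte[12]=0xB7 cont=1 payload=0x37=55: acc |= 55<<14 -> acc=903482 shift=21
  byte[13]=0x45 cont=0 payload=0x45=69: acc |= 69<<21 -> acc=145606970 shift=28 [end]
Varint 4: bytes[10:14] = BA 92 B7 45 -> value 145606970 (4 byte(s))
  byte[14]=0x98 cont=1 payload=0x18=24: acc |= 24<<0 -> acc=24 shift=7
  byte[15]=0xA5 cont=1 payload=0x25=37: acc |= 37<<7 -> acc=4760 shift=14
  byte[16]=0x27 cont=0 payload=0x27=39: acc |= 39<<14 -> acc=643736 shift=21 [end]
Varint 5: bytes[14:17] = 98 A5 27 -> value 643736 (3 byte(s))
  byte[17]=0x52 cont=0 payload=0x52=82: acc |= 82<<0 -> acc=82 shift=7 [end]
Varint 6: bytes[17:18] = 52 -> value 82 (1 byte(s))

Answer: 2 4 4 4 3 1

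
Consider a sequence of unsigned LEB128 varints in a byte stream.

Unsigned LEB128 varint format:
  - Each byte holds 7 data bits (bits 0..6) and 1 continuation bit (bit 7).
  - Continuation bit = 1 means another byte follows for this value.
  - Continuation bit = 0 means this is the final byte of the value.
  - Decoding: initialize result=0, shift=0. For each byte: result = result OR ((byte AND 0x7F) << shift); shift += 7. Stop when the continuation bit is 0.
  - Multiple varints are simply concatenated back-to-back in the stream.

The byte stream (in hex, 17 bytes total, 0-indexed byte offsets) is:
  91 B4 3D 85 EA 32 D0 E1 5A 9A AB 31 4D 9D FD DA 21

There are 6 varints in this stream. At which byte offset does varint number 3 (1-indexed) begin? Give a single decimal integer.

  byte[0]=0x91 cont=1 payload=0x11=17: acc |= 17<<0 -> acc=17 shift=7
  byte[1]=0xB4 cont=1 payload=0x34=52: acc |= 52<<7 -> acc=6673 shift=14
  byte[2]=0x3D cont=0 payload=0x3D=61: acc |= 61<<14 -> acc=1006097 shift=21 [end]
Varint 1: bytes[0:3] = 91 B4 3D -> value 1006097 (3 byte(s))
  byte[3]=0x85 cont=1 payload=0x05=5: acc |= 5<<0 -> acc=5 shift=7
  byte[4]=0xEA cont=1 payload=0x6A=106: acc |= 106<<7 -> acc=13573 shift=14
  byte[5]=0x32 cont=0 payload=0x32=50: acc |= 50<<14 -> acc=832773 shift=21 [end]
Varint 2: bytes[3:6] = 85 EA 32 -> value 832773 (3 byte(s))
  byte[6]=0xD0 cont=1 payload=0x50=80: acc |= 80<<0 -> acc=80 shift=7
  byte[7]=0xE1 cont=1 payload=0x61=97: acc |= 97<<7 -> acc=12496 shift=14
  byte[8]=0x5A cont=0 payload=0x5A=90: acc |= 90<<14 -> acc=1487056 shift=21 [end]
Varint 3: bytes[6:9] = D0 E1 5A -> value 1487056 (3 byte(s))
  byte[9]=0x9A cont=1 payload=0x1A=26: acc |= 26<<0 -> acc=26 shift=7
  byte[10]=0xAB cont=1 payload=0x2B=43: acc |= 43<<7 -> acc=5530 shift=14
  byte[11]=0x31 cont=0 payload=0x31=49: acc |= 49<<14 -> acc=808346 shift=21 [end]
Varint 4: bytes[9:12] = 9A AB 31 -> value 808346 (3 byte(s))
  byte[12]=0x4D cont=0 payload=0x4D=77: acc |= 77<<0 -> acc=77 shift=7 [end]
Varint 5: bytes[12:13] = 4D -> value 77 (1 byte(s))
  byte[13]=0x9D cont=1 payload=0x1D=29: acc |= 29<<0 -> acc=29 shift=7
  byte[14]=0xFD cont=1 payload=0x7D=125: acc |= 125<<7 -> acc=16029 shift=14
  byte[15]=0xDA cont=1 payload=0x5A=90: acc |= 90<<14 -> acc=1490589 shift=21
  byte[16]=0x21 cont=0 payload=0x21=33: acc |= 33<<21 -> acc=70696605 shift=28 [end]
Varint 6: bytes[13:17] = 9D FD DA 21 -> value 70696605 (4 byte(s))

Answer: 6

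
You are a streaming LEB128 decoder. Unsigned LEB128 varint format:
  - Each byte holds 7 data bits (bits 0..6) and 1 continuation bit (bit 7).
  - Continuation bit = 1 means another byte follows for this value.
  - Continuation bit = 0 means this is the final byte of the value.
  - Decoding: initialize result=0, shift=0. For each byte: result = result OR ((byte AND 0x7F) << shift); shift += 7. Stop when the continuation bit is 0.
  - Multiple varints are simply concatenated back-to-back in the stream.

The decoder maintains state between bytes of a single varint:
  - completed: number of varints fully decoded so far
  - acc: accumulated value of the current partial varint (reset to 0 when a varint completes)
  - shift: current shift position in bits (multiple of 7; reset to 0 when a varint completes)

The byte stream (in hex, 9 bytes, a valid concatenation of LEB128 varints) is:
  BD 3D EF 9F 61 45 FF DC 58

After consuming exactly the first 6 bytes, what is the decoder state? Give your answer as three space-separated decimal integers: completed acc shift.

byte[0]=0xBD cont=1 payload=0x3D: acc |= 61<<0 -> completed=0 acc=61 shift=7
byte[1]=0x3D cont=0 payload=0x3D: varint #1 complete (value=7869); reset -> completed=1 acc=0 shift=0
byte[2]=0xEF cont=1 payload=0x6F: acc |= 111<<0 -> completed=1 acc=111 shift=7
byte[3]=0x9F cont=1 payload=0x1F: acc |= 31<<7 -> completed=1 acc=4079 shift=14
byte[4]=0x61 cont=0 payload=0x61: varint #2 complete (value=1593327); reset -> completed=2 acc=0 shift=0
byte[5]=0x45 cont=0 payload=0x45: varint #3 complete (value=69); reset -> completed=3 acc=0 shift=0

Answer: 3 0 0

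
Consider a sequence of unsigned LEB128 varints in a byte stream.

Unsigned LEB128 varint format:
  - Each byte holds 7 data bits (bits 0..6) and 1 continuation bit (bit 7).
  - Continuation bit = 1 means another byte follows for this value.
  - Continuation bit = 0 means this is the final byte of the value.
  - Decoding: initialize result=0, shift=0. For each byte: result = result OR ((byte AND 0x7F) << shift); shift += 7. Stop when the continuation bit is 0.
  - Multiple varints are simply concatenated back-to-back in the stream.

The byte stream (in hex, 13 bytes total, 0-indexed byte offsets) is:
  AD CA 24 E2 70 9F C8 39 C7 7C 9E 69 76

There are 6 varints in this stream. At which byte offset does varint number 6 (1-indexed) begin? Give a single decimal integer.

  byte[0]=0xAD cont=1 payload=0x2D=45: acc |= 45<<0 -> acc=45 shift=7
  byte[1]=0xCA cont=1 payload=0x4A=74: acc |= 74<<7 -> acc=9517 shift=14
  byte[2]=0x24 cont=0 payload=0x24=36: acc |= 36<<14 -> acc=599341 shift=21 [end]
Varint 1: bytes[0:3] = AD CA 24 -> value 599341 (3 byte(s))
  byte[3]=0xE2 cont=1 payload=0x62=98: acc |= 98<<0 -> acc=98 shift=7
  byte[4]=0x70 cont=0 payload=0x70=112: acc |= 112<<7 -> acc=14434 shift=14 [end]
Varint 2: bytes[3:5] = E2 70 -> value 14434 (2 byte(s))
  byte[5]=0x9F cont=1 payload=0x1F=31: acc |= 31<<0 -> acc=31 shift=7
  byte[6]=0xC8 cont=1 payload=0x48=72: acc |= 72<<7 -> acc=9247 shift=14
  byte[7]=0x39 cont=0 payload=0x39=57: acc |= 57<<14 -> acc=943135 shift=21 [end]
Varint 3: bytes[5:8] = 9F C8 39 -> value 943135 (3 byte(s))
  byte[8]=0xC7 cont=1 payload=0x47=71: acc |= 71<<0 -> acc=71 shift=7
  byte[9]=0x7C cont=0 payload=0x7C=124: acc |= 124<<7 -> acc=15943 shift=14 [end]
Varint 4: bytes[8:10] = C7 7C -> value 15943 (2 byte(s))
  byte[10]=0x9E cont=1 payload=0x1E=30: acc |= 30<<0 -> acc=30 shift=7
  byte[11]=0x69 cont=0 payload=0x69=105: acc |= 105<<7 -> acc=13470 shift=14 [end]
Varint 5: bytes[10:12] = 9E 69 -> value 13470 (2 byte(s))
  byte[12]=0x76 cont=0 payload=0x76=118: acc |= 118<<0 -> acc=118 shift=7 [end]
Varint 6: bytes[12:13] = 76 -> value 118 (1 byte(s))

Answer: 12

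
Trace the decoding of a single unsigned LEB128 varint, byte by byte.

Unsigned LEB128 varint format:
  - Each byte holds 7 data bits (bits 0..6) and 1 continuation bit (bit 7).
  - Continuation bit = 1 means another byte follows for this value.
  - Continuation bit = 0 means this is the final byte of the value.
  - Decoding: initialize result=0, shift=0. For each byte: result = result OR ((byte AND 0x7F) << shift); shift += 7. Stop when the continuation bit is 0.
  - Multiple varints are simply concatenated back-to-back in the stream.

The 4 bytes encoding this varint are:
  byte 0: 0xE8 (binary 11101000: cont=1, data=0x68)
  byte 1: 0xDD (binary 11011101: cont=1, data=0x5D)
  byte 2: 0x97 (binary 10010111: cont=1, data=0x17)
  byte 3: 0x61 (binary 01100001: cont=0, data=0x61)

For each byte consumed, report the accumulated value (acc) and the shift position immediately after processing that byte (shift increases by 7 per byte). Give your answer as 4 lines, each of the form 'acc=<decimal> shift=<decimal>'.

byte 0=0xE8: payload=0x68=104, contrib = 104<<0 = 104; acc -> 104, shift -> 7
byte 1=0xDD: payload=0x5D=93, contrib = 93<<7 = 11904; acc -> 12008, shift -> 14
byte 2=0x97: payload=0x17=23, contrib = 23<<14 = 376832; acc -> 388840, shift -> 21
byte 3=0x61: payload=0x61=97, contrib = 97<<21 = 203423744; acc -> 203812584, shift -> 28

Answer: acc=104 shift=7
acc=12008 shift=14
acc=388840 shift=21
acc=203812584 shift=28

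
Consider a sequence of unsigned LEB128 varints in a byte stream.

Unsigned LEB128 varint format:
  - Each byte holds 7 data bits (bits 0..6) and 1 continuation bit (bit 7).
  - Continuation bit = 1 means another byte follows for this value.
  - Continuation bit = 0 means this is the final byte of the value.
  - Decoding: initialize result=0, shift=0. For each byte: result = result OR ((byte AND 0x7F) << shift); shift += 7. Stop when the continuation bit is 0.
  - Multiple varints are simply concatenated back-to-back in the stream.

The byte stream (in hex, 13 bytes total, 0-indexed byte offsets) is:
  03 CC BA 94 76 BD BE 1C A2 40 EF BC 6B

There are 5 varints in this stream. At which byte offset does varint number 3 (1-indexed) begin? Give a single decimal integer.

Answer: 5

Derivation:
  byte[0]=0x03 cont=0 payload=0x03=3: acc |= 3<<0 -> acc=3 shift=7 [end]
Varint 1: bytes[0:1] = 03 -> value 3 (1 byte(s))
  byte[1]=0xCC cont=1 payload=0x4C=76: acc |= 76<<0 -> acc=76 shift=7
  byte[2]=0xBA cont=1 payload=0x3A=58: acc |= 58<<7 -> acc=7500 shift=14
  byte[3]=0x94 cont=1 payload=0x14=20: acc |= 20<<14 -> acc=335180 shift=21
  byte[4]=0x76 cont=0 payload=0x76=118: acc |= 118<<21 -> acc=247799116 shift=28 [end]
Varint 2: bytes[1:5] = CC BA 94 76 -> value 247799116 (4 byte(s))
  byte[5]=0xBD cont=1 payload=0x3D=61: acc |= 61<<0 -> acc=61 shift=7
  byte[6]=0xBE cont=1 payload=0x3E=62: acc |= 62<<7 -> acc=7997 shift=14
  byte[7]=0x1C cont=0 payload=0x1C=28: acc |= 28<<14 -> acc=466749 shift=21 [end]
Varint 3: bytes[5:8] = BD BE 1C -> value 466749 (3 byte(s))
  byte[8]=0xA2 cont=1 payload=0x22=34: acc |= 34<<0 -> acc=34 shift=7
  byte[9]=0x40 cont=0 payload=0x40=64: acc |= 64<<7 -> acc=8226 shift=14 [end]
Varint 4: bytes[8:10] = A2 40 -> value 8226 (2 byte(s))
  byte[10]=0xEF cont=1 payload=0x6F=111: acc |= 111<<0 -> acc=111 shift=7
  byte[11]=0xBC cont=1 payload=0x3C=60: acc |= 60<<7 -> acc=7791 shift=14
  byte[12]=0x6B cont=0 payload=0x6B=107: acc |= 107<<14 -> acc=1760879 shift=21 [end]
Varint 5: bytes[10:13] = EF BC 6B -> value 1760879 (3 byte(s))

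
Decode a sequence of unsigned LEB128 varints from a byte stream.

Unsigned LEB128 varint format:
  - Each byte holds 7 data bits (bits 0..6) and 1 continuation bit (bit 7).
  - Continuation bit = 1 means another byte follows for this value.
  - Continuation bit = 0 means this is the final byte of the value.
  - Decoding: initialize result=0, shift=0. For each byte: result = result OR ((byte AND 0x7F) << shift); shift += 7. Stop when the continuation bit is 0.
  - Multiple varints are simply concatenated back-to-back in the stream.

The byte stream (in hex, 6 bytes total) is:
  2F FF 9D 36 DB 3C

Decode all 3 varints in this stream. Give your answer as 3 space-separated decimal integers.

  byte[0]=0x2F cont=0 payload=0x2F=47: acc |= 47<<0 -> acc=47 shift=7 [end]
Varint 1: bytes[0:1] = 2F -> value 47 (1 byte(s))
  byte[1]=0xFF cont=1 payload=0x7F=127: acc |= 127<<0 -> acc=127 shift=7
  byte[2]=0x9D cont=1 payload=0x1D=29: acc |= 29<<7 -> acc=3839 shift=14
  byte[3]=0x36 cont=0 payload=0x36=54: acc |= 54<<14 -> acc=888575 shift=21 [end]
Varint 2: bytes[1:4] = FF 9D 36 -> value 888575 (3 byte(s))
  byte[4]=0xDB cont=1 payload=0x5B=91: acc |= 91<<0 -> acc=91 shift=7
  byte[5]=0x3C cont=0 payload=0x3C=60: acc |= 60<<7 -> acc=7771 shift=14 [end]
Varint 3: bytes[4:6] = DB 3C -> value 7771 (2 byte(s))

Answer: 47 888575 7771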